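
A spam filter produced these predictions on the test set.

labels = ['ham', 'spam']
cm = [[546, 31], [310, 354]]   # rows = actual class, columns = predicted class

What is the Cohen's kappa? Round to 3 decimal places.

Observed agreement pₒ = trace/N = 900/1241 = 0.7252
Expected agreement pₑ = Σ (rowᵢ·colᵢ)/N² = (577·856 + 664·385)/1241² = 0.4867
κ = (pₒ − pₑ)/(1 − pₑ) = (0.7252 − 0.4867)/(1 − 0.4867) = 0.465

0.465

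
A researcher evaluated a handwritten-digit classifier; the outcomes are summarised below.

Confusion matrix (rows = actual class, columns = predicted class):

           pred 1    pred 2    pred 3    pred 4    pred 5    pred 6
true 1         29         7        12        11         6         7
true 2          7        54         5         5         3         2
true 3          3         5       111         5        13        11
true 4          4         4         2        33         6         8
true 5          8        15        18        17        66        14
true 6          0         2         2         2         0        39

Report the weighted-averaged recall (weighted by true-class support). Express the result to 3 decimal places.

Per-class recall (TP/(TP+FN)):
  1: TP=29, FN=7+12+11+6+7=43 → 29/72 = 0.4028
  2: TP=54, FN=7+5+5+3+2=22 → 54/76 = 0.7105
  3: TP=111, FN=3+5+5+13+11=37 → 111/148 = 0.7500
  4: TP=33, FN=4+4+2+6+8=24 → 33/57 = 0.5789
  5: TP=66, FN=8+15+18+17+14=72 → 66/138 = 0.4783
  6: TP=39, FN=0+2+2+2+0=6 → 39/45 = 0.8667
Weighted-recall = Σ (supportᵢ/N)·recallᵢ with N=536: (72/536)·0.4028 + (76/536)·0.7105 + (148/536)·0.7500 + (57/536)·0.5789 + (138/536)·0.4783 + (45/536)·0.8667 = 0.619

0.619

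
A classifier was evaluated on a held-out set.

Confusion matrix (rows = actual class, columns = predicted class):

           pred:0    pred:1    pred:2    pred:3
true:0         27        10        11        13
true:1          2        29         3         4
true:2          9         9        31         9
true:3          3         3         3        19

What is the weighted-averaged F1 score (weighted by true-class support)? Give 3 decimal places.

0.571

Per-class F1 score (2·TP/(2·TP+FP+FN)):
  0: TP=27, FP=2+9+3=14, FN=10+11+13=34 → 54/102 = 0.5294
  1: TP=29, FP=10+9+3=22, FN=2+3+4=9 → 58/89 = 0.6517
  2: TP=31, FP=11+3+3=17, FN=9+9+9=27 → 62/106 = 0.5849
  3: TP=19, FP=13+4+9=26, FN=3+3+3=9 → 38/73 = 0.5205
Weighted-F1 score = Σ (supportᵢ/N)·F1 scoreᵢ with N=185: (61/185)·0.5294 + (38/185)·0.6517 + (58/185)·0.5849 + (28/185)·0.5205 = 0.571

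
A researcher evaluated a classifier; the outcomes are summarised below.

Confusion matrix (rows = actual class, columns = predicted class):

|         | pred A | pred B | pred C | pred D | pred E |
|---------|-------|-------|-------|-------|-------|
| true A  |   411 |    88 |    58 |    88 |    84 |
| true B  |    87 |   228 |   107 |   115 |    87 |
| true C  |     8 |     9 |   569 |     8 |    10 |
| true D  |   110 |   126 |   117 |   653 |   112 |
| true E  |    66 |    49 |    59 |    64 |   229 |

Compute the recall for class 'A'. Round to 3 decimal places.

0.564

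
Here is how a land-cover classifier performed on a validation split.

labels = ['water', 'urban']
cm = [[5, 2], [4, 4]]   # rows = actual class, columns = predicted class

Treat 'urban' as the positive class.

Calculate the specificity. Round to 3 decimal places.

0.714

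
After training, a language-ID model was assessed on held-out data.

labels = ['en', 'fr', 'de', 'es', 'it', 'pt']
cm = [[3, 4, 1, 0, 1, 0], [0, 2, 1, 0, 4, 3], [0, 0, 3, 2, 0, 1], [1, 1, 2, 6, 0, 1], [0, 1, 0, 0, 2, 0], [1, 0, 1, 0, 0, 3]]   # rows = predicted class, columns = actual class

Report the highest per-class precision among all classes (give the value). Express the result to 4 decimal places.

Per-class precision (TP/(TP+FP)):
  en: TP=3, FP=4+1+0+1+0=6 → 3/9 = 0.33333
  fr: TP=2, FP=0+1+0+4+3=8 → 2/10 = 0.20000
  de: TP=3, FP=0+0+2+0+1=3 → 3/6 = 0.50000
  es: TP=6, FP=1+1+2+0+1=5 → 6/11 = 0.54545
  it: TP=2, FP=0+1+0+0+0=1 → 2/3 = 0.66667
  pt: TP=3, FP=1+0+1+0+0=2 → 3/5 = 0.60000
Highest is class 'it' with precision = 0.6667.

0.6667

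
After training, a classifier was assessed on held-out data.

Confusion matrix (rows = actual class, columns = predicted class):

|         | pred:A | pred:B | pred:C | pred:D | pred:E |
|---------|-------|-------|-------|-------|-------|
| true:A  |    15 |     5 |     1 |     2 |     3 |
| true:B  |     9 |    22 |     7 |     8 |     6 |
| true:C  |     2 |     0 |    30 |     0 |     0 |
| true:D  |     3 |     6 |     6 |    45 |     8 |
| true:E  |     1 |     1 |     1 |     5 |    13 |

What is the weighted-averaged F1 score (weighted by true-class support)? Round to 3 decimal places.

Per-class F1 score (2·TP/(2·TP+FP+FN)):
  A: TP=15, FP=9+2+3+1=15, FN=5+1+2+3=11 → 30/56 = 0.5357
  B: TP=22, FP=5+0+6+1=12, FN=9+7+8+6=30 → 44/86 = 0.5116
  C: TP=30, FP=1+7+6+1=15, FN=2+0+0+0=2 → 60/77 = 0.7792
  D: TP=45, FP=2+8+0+5=15, FN=3+6+6+8=23 → 90/128 = 0.7031
  E: TP=13, FP=3+6+0+8=17, FN=1+1+1+5=8 → 26/51 = 0.5098
Weighted-F1 score = Σ (supportᵢ/N)·F1 scoreᵢ with N=199: (26/199)·0.5357 + (52/199)·0.5116 + (32/199)·0.7792 + (68/199)·0.7031 + (21/199)·0.5098 = 0.623

0.623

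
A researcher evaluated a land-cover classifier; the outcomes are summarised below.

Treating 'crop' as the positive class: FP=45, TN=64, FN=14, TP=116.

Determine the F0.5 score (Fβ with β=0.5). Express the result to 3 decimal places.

Fβ = (1+β²)·TP / ((1+β²)·TP + β²·FN + FP), with β²=1/4
= 1.25·116 / (1.25·116 + 0.25·14 + 45) = 0.749

0.749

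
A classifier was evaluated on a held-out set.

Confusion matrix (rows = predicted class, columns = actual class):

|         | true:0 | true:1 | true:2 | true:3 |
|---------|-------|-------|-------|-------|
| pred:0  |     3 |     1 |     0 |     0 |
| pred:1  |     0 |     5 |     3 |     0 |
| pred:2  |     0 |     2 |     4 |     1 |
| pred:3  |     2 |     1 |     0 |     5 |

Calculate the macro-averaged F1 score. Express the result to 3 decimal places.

Per-class F1 score (2·TP/(2·TP+FP+FN)):
  0: TP=3, FP=1+0+0=1, FN=0+0+2=2 → 6/9 = 0.6667
  1: TP=5, FP=0+3+0=3, FN=1+2+1=4 → 10/17 = 0.5882
  2: TP=4, FP=0+2+1=3, FN=0+3+0=3 → 8/14 = 0.5714
  3: TP=5, FP=2+1+0=3, FN=0+0+1=1 → 10/14 = 0.7143
Macro-F1 score = mean = (0.6667 + 0.5882 + 0.5714 + 0.7143) / 4 = 0.635

0.635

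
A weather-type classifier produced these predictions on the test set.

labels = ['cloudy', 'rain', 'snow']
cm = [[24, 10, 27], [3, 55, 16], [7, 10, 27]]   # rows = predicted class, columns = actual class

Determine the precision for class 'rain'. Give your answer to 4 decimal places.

0.7432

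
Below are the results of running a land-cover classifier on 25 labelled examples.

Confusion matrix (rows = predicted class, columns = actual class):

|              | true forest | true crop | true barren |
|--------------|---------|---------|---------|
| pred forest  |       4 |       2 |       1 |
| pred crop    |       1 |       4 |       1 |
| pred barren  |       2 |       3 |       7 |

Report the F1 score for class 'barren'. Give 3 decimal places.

Take TP from the diagonal, FP from the rest of the 'barren' prediction marginal, FN from the rest of the 'barren' actual marginal.
F1 score = 2·TP/(2·TP+FP+FN).
barren: TP=7, FP=2+3=5, FN=1+1=2 → 14/21 = 0.6667

0.667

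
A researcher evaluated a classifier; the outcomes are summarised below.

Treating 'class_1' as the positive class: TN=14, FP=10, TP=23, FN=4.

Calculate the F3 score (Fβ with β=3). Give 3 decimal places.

Fβ = (1+β²)·TP / ((1+β²)·TP + β²·FN + FP), with β²=9
= 10·23 / (10·23 + 9·4 + 10) = 0.833

0.833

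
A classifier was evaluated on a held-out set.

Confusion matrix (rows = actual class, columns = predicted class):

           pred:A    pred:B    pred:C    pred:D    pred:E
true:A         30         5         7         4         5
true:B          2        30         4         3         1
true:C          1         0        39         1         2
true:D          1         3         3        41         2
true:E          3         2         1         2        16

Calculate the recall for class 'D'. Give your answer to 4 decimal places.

0.8200

recall = TP/(TP+FN).
D: TP=41, FN=1+3+3+2=9 → 41/50 = 0.82000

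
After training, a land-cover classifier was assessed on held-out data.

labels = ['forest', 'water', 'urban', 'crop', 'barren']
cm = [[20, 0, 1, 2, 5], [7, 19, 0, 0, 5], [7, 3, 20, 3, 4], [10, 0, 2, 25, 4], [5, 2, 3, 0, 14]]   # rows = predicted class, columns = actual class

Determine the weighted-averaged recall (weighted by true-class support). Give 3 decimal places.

Per-class recall (TP/(TP+FN)):
  forest: TP=20, FN=7+7+10+5=29 → 20/49 = 0.4082
  water: TP=19, FN=0+3+0+2=5 → 19/24 = 0.7917
  urban: TP=20, FN=1+0+2+3=6 → 20/26 = 0.7692
  crop: TP=25, FN=2+0+3+0=5 → 25/30 = 0.8333
  barren: TP=14, FN=5+5+4+4=18 → 14/32 = 0.4375
Weighted-recall = Σ (supportᵢ/N)·recallᵢ with N=161: (49/161)·0.4082 + (24/161)·0.7917 + (26/161)·0.7692 + (30/161)·0.8333 + (32/161)·0.4375 = 0.609

0.609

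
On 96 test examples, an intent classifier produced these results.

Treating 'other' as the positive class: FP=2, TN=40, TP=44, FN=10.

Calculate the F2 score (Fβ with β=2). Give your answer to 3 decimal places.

Fβ = (1+β²)·TP / ((1+β²)·TP + β²·FN + FP), with β²=4
= 5·44 / (5·44 + 4·10 + 2) = 0.840

0.840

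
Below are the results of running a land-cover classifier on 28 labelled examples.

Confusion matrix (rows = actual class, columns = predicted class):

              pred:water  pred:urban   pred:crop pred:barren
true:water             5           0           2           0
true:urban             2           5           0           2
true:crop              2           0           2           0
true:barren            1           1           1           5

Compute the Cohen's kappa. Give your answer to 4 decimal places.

0.4726

Observed agreement pₒ = trace/N = 17/28 = 0.60714
Expected agreement pₑ = Σ (rowᵢ·colᵢ)/N² = (7·10 + 9·6 + 4·5 + 8·7)/28² = 0.25510
κ = (pₒ − pₑ)/(1 − pₑ) = (0.60714 − 0.25510)/(1 − 0.25510) = 0.4726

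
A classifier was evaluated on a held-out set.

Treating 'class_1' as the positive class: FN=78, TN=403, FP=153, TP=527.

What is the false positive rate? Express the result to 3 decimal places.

FPR = FP/(FP+TN) = 153/(153+403) = 0.275

0.275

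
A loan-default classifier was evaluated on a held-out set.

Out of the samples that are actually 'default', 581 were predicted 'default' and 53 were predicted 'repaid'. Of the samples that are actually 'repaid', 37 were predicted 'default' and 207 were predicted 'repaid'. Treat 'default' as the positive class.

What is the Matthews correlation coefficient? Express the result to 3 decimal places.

MCC = (TP·TN − FP·FN) / √((TP+FP)(TP+FN)(TN+FP)(TN+FN))
Numerator = 581·207 − 37·53 = 118306
Denominator = √(618·634·244·260) = √24856553280 = 157659.6121
MCC = 118306 / 157659.6121 = 0.750

0.750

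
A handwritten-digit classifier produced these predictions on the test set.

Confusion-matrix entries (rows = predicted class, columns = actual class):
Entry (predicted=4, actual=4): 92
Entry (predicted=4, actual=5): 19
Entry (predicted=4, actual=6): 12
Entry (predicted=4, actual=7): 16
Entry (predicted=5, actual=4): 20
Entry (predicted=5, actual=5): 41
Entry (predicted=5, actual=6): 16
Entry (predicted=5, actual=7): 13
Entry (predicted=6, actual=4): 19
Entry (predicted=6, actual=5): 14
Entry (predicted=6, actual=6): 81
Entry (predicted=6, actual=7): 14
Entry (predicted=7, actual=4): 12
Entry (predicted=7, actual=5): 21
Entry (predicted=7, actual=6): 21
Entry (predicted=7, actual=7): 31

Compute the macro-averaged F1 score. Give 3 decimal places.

0.528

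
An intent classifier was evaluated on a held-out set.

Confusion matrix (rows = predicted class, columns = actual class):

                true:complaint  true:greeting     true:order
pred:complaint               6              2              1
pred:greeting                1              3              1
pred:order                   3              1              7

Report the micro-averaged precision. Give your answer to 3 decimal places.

0.640

Micro-averaging pools counts across classes: ΣTP=16, ΣFP=9, ΣFN=9.
Micro-precision = TP/(TP+FP) on pooled counts = 0.640 (equals overall accuracy in single-label multiclass).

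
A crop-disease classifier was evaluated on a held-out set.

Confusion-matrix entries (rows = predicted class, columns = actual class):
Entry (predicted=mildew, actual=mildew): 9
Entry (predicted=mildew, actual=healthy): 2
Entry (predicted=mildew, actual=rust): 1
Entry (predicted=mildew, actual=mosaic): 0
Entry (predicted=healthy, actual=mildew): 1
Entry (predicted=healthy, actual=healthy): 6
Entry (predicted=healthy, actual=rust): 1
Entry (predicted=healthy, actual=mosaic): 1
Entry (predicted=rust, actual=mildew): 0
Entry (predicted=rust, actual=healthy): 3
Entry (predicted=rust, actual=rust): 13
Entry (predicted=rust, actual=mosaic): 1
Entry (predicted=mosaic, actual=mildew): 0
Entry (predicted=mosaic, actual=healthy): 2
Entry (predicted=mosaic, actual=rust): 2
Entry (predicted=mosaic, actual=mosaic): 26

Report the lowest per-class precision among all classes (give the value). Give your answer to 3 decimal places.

Per-class precision (TP/(TP+FP)):
  mildew: TP=9, FP=2+1+0=3 → 9/12 = 0.7500
  healthy: TP=6, FP=1+1+1=3 → 6/9 = 0.6667
  rust: TP=13, FP=0+3+1=4 → 13/17 = 0.7647
  mosaic: TP=26, FP=0+2+2=4 → 26/30 = 0.8667
Lowest is class 'healthy' with precision = 0.667.

0.667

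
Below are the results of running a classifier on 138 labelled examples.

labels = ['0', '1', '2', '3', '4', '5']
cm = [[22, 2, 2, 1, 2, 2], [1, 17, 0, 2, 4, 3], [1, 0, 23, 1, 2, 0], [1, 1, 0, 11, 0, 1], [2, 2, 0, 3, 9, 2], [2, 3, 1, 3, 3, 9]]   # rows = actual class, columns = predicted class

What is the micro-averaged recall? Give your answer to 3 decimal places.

0.659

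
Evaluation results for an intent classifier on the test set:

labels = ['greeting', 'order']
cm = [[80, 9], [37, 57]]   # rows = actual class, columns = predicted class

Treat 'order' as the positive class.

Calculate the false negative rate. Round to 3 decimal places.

0.394

FNR = FN/(FN+TP) = 37/(37+57) = 0.394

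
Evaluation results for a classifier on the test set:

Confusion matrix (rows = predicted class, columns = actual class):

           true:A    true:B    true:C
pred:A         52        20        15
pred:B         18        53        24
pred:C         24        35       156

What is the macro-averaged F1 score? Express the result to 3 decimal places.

0.619

Per-class F1 score (2·TP/(2·TP+FP+FN)):
  A: TP=52, FP=20+15=35, FN=18+24=42 → 104/181 = 0.5746
  B: TP=53, FP=18+24=42, FN=20+35=55 → 106/203 = 0.5222
  C: TP=156, FP=24+35=59, FN=15+24=39 → 312/410 = 0.7610
Macro-F1 score = mean = (0.5746 + 0.5222 + 0.7610) / 3 = 0.619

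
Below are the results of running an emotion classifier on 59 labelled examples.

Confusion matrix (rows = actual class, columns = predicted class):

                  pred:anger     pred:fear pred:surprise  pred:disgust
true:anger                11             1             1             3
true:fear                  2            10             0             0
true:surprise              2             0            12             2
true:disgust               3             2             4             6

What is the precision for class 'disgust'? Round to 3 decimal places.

0.545

Treat 'disgust' as positive and all other classes as negative.
precision = TP/(TP+FP).
disgust: TP=6, FP=3+0+2=5 → 6/11 = 0.5455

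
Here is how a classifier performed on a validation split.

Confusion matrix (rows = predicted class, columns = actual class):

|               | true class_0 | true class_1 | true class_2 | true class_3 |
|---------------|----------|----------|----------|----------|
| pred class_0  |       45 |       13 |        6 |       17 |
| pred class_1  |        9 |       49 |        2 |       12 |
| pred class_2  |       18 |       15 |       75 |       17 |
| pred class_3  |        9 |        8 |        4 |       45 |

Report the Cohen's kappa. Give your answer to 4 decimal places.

0.4962

Observed agreement pₒ = trace/N = 214/344 = 0.62209
Expected agreement pₑ = Σ (rowᵢ·colᵢ)/N² = (81·81 + 85·72 + 87·125 + 91·66)/344² = 0.24981
κ = (pₒ − pₑ)/(1 − pₑ) = (0.62209 − 0.24981)/(1 − 0.24981) = 0.4962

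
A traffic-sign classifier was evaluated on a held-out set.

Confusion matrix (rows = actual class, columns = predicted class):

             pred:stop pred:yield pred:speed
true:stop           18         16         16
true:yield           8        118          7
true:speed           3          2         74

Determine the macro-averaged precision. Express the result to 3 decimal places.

Per-class precision (TP/(TP+FP)):
  stop: TP=18, FP=8+3=11 → 18/29 = 0.6207
  yield: TP=118, FP=16+2=18 → 118/136 = 0.8676
  speed: TP=74, FP=16+7=23 → 74/97 = 0.7629
Macro-precision = mean = (0.6207 + 0.8676 + 0.7629) / 3 = 0.750

0.750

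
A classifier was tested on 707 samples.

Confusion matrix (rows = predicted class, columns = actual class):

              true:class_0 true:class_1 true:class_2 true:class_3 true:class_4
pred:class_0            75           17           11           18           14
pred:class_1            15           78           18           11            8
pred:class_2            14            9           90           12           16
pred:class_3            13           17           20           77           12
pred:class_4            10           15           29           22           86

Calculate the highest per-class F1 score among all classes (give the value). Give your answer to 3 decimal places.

0.586

Per-class F1 score (2·TP/(2·TP+FP+FN)):
  class_0: TP=75, FP=17+11+18+14=60, FN=15+14+13+10=52 → 150/262 = 0.5725
  class_1: TP=78, FP=15+18+11+8=52, FN=17+9+17+15=58 → 156/266 = 0.5865
  class_2: TP=90, FP=14+9+12+16=51, FN=11+18+20+29=78 → 180/309 = 0.5825
  class_3: TP=77, FP=13+17+20+12=62, FN=18+11+12+22=63 → 154/279 = 0.5520
  class_4: TP=86, FP=10+15+29+22=76, FN=14+8+16+12=50 → 172/298 = 0.5772
Highest is class 'class_1' with F1 score = 0.586.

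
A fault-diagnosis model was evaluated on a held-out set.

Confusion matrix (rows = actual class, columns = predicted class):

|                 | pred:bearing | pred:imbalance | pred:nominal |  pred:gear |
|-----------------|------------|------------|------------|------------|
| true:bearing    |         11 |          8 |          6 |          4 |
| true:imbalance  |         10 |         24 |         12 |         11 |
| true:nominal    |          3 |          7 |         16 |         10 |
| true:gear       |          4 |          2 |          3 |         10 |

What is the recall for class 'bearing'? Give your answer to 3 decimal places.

One-vs-rest for 'bearing': TP = diagonal; FP = other classes predicted 'bearing'; FN = 'bearing' predicted as other.
recall = TP/(TP+FN).
bearing: TP=11, FN=8+6+4=18 → 11/29 = 0.3793

0.379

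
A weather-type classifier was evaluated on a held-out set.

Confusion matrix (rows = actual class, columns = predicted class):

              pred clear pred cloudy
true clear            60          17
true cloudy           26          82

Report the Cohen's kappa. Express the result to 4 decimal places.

0.5296

Observed agreement pₒ = trace/N = 142/185 = 0.76757
Expected agreement pₑ = Σ (rowᵢ·colᵢ)/N² = (77·86 + 108·99)/185² = 0.50589
κ = (pₒ − pₑ)/(1 − pₑ) = (0.76757 − 0.50589)/(1 − 0.50589) = 0.5296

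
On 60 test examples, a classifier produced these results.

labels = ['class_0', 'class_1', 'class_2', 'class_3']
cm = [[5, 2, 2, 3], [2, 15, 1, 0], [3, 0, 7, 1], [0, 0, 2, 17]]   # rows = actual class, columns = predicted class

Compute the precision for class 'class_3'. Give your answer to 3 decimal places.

0.810

precision = TP/(TP+FP).
class_3: TP=17, FP=3+0+1=4 → 17/21 = 0.8095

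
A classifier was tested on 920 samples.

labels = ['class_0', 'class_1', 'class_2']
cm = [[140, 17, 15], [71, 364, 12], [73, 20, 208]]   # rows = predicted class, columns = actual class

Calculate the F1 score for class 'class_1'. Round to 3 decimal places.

0.858

One-vs-rest for 'class_1': TP = diagonal; FP = other classes predicted 'class_1'; FN = 'class_1' predicted as other.
F1 score = 2·TP/(2·TP+FP+FN).
class_1: TP=364, FP=71+12=83, FN=17+20=37 → 728/848 = 0.8585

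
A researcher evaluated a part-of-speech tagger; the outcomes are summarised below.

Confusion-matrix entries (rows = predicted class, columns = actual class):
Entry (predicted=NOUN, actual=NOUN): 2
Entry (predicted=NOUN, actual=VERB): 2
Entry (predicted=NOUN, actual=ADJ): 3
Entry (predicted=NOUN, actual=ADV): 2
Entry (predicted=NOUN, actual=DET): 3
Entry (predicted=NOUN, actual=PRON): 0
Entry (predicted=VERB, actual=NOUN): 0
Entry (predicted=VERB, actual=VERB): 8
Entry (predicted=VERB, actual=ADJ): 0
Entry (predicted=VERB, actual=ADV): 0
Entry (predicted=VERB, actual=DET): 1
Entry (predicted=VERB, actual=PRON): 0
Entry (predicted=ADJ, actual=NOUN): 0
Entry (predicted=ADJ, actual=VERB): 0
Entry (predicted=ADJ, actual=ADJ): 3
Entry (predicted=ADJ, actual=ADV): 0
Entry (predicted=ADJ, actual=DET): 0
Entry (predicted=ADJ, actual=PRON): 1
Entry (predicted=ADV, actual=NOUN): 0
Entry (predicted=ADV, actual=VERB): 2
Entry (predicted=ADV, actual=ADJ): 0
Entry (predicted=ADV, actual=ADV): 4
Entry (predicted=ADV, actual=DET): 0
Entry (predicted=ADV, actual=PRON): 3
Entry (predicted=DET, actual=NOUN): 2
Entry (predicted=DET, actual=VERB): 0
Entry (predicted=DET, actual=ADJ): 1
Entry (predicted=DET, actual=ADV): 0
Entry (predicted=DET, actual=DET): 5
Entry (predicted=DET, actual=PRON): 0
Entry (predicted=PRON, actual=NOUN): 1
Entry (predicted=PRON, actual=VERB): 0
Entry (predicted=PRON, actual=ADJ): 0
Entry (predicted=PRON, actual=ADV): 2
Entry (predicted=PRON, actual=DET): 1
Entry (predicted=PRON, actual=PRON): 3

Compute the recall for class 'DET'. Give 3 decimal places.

0.500

One-vs-rest for 'DET': TP = diagonal; FP = other classes predicted 'DET'; FN = 'DET' predicted as other.
recall = TP/(TP+FN).
DET: TP=5, FN=3+1+0+0+1=5 → 5/10 = 0.5000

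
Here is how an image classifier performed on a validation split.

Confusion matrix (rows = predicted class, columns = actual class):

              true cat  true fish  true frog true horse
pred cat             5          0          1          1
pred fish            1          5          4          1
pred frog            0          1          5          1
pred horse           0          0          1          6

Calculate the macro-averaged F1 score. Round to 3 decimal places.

0.666

Per-class F1 score (2·TP/(2·TP+FP+FN)):
  cat: TP=5, FP=0+1+1=2, FN=1+0+0=1 → 10/13 = 0.7692
  fish: TP=5, FP=1+4+1=6, FN=0+1+0=1 → 10/17 = 0.5882
  frog: TP=5, FP=0+1+1=2, FN=1+4+1=6 → 10/18 = 0.5556
  horse: TP=6, FP=0+0+1=1, FN=1+1+1=3 → 12/16 = 0.7500
Macro-F1 score = mean = (0.7692 + 0.5882 + 0.5556 + 0.7500) / 4 = 0.666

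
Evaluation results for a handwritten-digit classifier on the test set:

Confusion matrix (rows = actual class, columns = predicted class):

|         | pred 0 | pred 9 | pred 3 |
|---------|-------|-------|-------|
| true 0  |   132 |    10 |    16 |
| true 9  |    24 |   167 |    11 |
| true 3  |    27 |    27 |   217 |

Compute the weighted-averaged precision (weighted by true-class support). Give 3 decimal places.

0.825

Per-class precision (TP/(TP+FP)):
  0: TP=132, FP=24+27=51 → 132/183 = 0.7213
  9: TP=167, FP=10+27=37 → 167/204 = 0.8186
  3: TP=217, FP=16+11=27 → 217/244 = 0.8893
Weighted-precision = Σ (supportᵢ/N)·precisionᵢ with N=631: (158/631)·0.7213 + (202/631)·0.8186 + (271/631)·0.8893 = 0.825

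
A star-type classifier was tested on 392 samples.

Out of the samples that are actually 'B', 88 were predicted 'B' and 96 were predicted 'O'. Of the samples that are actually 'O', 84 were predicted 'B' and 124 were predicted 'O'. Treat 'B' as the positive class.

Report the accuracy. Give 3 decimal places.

0.541

Accuracy = (TP+TN)/N = (88+124)/392 = 0.541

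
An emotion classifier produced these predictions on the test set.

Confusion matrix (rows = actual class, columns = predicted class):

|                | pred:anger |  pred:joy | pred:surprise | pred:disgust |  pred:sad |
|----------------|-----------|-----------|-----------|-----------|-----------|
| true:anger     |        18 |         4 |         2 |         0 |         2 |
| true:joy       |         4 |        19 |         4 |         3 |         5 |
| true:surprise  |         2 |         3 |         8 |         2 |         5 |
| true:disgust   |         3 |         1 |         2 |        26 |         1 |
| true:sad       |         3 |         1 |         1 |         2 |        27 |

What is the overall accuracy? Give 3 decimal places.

0.662

Accuracy = trace / total = (18+19+8+26+27=98) / 148 = 98/148 = 0.662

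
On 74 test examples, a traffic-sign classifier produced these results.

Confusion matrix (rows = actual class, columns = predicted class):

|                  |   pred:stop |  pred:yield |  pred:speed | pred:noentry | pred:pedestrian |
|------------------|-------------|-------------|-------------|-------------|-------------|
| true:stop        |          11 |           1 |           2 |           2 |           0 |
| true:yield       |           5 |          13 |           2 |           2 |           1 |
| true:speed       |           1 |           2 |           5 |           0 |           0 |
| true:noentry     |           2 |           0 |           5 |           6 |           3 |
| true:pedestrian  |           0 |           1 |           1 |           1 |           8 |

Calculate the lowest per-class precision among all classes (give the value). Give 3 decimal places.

0.333

Per-class precision (TP/(TP+FP)):
  stop: TP=11, FP=5+1+2+0=8 → 11/19 = 0.5789
  yield: TP=13, FP=1+2+0+1=4 → 13/17 = 0.7647
  speed: TP=5, FP=2+2+5+1=10 → 5/15 = 0.3333
  noentry: TP=6, FP=2+2+0+1=5 → 6/11 = 0.5455
  pedestrian: TP=8, FP=0+1+0+3=4 → 8/12 = 0.6667
Lowest is class 'speed' with precision = 0.333.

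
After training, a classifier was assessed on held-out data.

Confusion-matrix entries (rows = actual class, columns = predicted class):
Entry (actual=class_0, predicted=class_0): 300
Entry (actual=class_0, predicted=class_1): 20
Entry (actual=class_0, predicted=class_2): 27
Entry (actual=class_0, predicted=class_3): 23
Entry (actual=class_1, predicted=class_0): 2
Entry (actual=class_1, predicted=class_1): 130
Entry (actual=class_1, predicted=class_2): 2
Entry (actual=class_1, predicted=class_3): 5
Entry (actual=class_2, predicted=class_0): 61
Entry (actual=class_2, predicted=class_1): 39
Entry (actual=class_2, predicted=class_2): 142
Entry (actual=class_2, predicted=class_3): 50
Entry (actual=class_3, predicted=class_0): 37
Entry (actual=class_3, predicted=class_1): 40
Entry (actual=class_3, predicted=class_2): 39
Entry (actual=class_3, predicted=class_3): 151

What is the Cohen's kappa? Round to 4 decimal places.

Observed agreement pₒ = trace/N = 723/1068 = 0.67697
Expected agreement pₑ = Σ (rowᵢ·colᵢ)/N² = (370·400 + 139·229 + 292·210 + 267·229)/1068² = 0.26503
κ = (pₒ − pₑ)/(1 − pₑ) = (0.67697 − 0.26503)/(1 − 0.26503) = 0.5605

0.5605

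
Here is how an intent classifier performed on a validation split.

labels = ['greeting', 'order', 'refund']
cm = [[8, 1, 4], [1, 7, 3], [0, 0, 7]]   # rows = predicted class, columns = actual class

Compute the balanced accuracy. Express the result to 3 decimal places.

0.755

Balanced accuracy = mean of per-class recall.
  greeting: recall = 8/9 = 0.8889
  order: recall = 7/8 = 0.8750
  refund: recall = 7/14 = 0.5000
Mean = (0.8889 + 0.8750 + 0.5000) / 3 = 0.755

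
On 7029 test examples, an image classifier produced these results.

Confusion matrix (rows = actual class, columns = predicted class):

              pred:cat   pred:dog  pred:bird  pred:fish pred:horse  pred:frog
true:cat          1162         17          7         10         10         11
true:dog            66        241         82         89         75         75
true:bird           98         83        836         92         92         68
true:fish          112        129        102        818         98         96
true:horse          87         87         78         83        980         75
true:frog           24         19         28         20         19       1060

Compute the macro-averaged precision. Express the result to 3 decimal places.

Per-class precision (TP/(TP+FP)):
  cat: TP=1162, FP=66+98+112+87+24=387 → 1162/1549 = 0.7502
  dog: TP=241, FP=17+83+129+87+19=335 → 241/576 = 0.4184
  bird: TP=836, FP=7+82+102+78+28=297 → 836/1133 = 0.7379
  fish: TP=818, FP=10+89+92+83+20=294 → 818/1112 = 0.7356
  horse: TP=980, FP=10+75+92+98+19=294 → 980/1274 = 0.7692
  frog: TP=1060, FP=11+75+68+96+75=325 → 1060/1385 = 0.7653
Macro-precision = mean = (0.7502 + 0.4184 + 0.7379 + 0.7356 + 0.7692 + 0.7653) / 6 = 0.696

0.696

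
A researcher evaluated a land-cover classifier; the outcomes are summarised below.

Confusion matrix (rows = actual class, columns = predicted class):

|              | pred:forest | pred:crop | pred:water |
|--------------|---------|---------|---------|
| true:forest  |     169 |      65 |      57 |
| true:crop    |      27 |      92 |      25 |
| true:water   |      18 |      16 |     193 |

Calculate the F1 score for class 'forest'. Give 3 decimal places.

0.669

F1 score = 2·TP/(2·TP+FP+FN).
forest: TP=169, FP=27+18=45, FN=65+57=122 → 338/505 = 0.6693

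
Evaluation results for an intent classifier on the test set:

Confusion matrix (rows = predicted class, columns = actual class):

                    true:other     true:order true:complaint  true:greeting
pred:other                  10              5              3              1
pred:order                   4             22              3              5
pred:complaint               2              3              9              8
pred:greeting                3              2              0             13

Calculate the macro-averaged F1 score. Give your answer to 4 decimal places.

0.5643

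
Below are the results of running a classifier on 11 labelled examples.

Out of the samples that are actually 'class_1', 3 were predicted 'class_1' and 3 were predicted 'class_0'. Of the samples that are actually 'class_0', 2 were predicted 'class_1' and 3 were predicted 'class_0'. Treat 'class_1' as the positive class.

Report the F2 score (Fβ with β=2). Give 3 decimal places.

0.517

Fβ = (1+β²)·TP / ((1+β²)·TP + β²·FN + FP), with β²=4
= 5·3 / (5·3 + 4·3 + 2) = 0.517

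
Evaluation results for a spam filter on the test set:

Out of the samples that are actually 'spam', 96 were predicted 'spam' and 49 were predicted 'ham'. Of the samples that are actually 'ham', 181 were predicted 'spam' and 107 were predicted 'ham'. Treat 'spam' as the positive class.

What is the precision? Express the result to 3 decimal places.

Precision = TP/(TP+FP) = 96/(96+181) = 96/277 = 0.347

0.347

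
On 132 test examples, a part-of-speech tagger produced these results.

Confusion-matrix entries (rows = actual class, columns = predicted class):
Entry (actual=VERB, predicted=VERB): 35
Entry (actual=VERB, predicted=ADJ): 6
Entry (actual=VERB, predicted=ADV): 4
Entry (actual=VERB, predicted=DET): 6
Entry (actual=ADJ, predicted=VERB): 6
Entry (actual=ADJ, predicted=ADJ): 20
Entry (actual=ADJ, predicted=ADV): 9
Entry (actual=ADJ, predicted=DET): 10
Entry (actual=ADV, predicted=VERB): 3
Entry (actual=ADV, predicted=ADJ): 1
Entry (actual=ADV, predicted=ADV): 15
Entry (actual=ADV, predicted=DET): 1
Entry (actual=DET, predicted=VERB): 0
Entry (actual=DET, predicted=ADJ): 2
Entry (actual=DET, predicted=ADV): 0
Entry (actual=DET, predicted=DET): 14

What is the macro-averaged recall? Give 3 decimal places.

Per-class recall (TP/(TP+FN)):
  VERB: TP=35, FN=6+4+6=16 → 35/51 = 0.6863
  ADJ: TP=20, FN=6+9+10=25 → 20/45 = 0.4444
  ADV: TP=15, FN=3+1+1=5 → 15/20 = 0.7500
  DET: TP=14, FN=0+2+0=2 → 14/16 = 0.8750
Macro-recall = mean = (0.6863 + 0.4444 + 0.7500 + 0.8750) / 4 = 0.689

0.689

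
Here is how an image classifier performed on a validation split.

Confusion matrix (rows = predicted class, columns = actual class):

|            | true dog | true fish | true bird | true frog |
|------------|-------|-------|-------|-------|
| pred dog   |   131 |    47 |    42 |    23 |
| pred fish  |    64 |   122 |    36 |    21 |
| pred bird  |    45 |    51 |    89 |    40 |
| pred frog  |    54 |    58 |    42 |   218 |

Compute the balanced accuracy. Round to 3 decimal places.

0.508

Balanced accuracy = mean of per-class recall.
  dog: recall = 131/294 = 0.4456
  fish: recall = 122/278 = 0.4388
  bird: recall = 89/209 = 0.4258
  frog: recall = 218/302 = 0.7219
Mean = (0.4456 + 0.4388 + 0.4258 + 0.7219) / 4 = 0.508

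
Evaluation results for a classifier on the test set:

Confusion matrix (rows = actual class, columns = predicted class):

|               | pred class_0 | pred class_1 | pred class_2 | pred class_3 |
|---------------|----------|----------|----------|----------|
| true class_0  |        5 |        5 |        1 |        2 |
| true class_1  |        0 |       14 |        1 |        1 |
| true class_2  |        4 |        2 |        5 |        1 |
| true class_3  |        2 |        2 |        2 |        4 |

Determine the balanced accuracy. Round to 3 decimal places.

Balanced accuracy = mean of per-class recall.
  class_0: recall = 5/13 = 0.3846
  class_1: recall = 14/16 = 0.8750
  class_2: recall = 5/12 = 0.4167
  class_3: recall = 4/10 = 0.4000
Mean = (0.3846 + 0.8750 + 0.4167 + 0.4000) / 4 = 0.519

0.519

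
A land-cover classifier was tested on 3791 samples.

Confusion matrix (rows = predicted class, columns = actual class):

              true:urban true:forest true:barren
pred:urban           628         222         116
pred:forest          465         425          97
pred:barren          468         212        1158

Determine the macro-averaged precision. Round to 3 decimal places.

0.570

Per-class precision (TP/(TP+FP)):
  urban: TP=628, FP=222+116=338 → 628/966 = 0.6501
  forest: TP=425, FP=465+97=562 → 425/987 = 0.4306
  barren: TP=1158, FP=468+212=680 → 1158/1838 = 0.6300
Macro-precision = mean = (0.6501 + 0.4306 + 0.6300) / 3 = 0.570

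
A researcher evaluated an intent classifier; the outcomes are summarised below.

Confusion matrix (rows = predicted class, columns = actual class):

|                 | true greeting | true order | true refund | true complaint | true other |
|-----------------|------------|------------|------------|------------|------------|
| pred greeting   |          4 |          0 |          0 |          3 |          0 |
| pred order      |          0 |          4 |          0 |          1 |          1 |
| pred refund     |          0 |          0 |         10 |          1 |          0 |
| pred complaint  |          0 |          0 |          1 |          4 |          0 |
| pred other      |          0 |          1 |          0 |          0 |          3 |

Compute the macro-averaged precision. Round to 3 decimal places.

0.739

Per-class precision (TP/(TP+FP)):
  greeting: TP=4, FP=0+0+3+0=3 → 4/7 = 0.5714
  order: TP=4, FP=0+0+1+1=2 → 4/6 = 0.6667
  refund: TP=10, FP=0+0+1+0=1 → 10/11 = 0.9091
  complaint: TP=4, FP=0+0+1+0=1 → 4/5 = 0.8000
  other: TP=3, FP=0+1+0+0=1 → 3/4 = 0.7500
Macro-precision = mean = (0.5714 + 0.6667 + 0.9091 + 0.8000 + 0.7500) / 5 = 0.739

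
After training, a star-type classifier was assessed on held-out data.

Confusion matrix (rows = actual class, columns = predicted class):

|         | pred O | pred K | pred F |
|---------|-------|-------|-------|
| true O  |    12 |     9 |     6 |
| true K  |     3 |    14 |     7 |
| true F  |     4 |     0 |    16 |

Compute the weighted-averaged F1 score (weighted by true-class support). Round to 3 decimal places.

Per-class F1 score (2·TP/(2·TP+FP+FN)):
  O: TP=12, FP=3+4=7, FN=9+6=15 → 24/46 = 0.5217
  K: TP=14, FP=9+0=9, FN=3+7=10 → 28/47 = 0.5957
  F: TP=16, FP=6+7=13, FN=4+0=4 → 32/49 = 0.6531
Weighted-F1 score = Σ (supportᵢ/N)·F1 scoreᵢ with N=71: (27/71)·0.5217 + (24/71)·0.5957 + (20/71)·0.6531 = 0.584

0.584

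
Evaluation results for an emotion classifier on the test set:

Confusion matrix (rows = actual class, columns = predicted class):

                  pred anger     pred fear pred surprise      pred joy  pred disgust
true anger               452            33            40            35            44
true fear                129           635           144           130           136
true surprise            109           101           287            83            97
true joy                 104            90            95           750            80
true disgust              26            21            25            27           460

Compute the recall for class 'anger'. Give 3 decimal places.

0.748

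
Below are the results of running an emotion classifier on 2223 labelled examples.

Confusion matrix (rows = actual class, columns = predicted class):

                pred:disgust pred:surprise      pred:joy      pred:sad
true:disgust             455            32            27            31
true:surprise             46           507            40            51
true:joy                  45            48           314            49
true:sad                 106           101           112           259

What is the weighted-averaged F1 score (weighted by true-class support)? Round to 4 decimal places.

Per-class F1 score (2·TP/(2·TP+FP+FN)):
  disgust: TP=455, FP=46+45+106=197, FN=32+27+31=90 → 910/1197 = 0.76023
  surprise: TP=507, FP=32+48+101=181, FN=46+40+51=137 → 1014/1332 = 0.76126
  joy: TP=314, FP=27+40+112=179, FN=45+48+49=142 → 628/949 = 0.66175
  sad: TP=259, FP=31+51+49=131, FN=106+101+112=319 → 518/968 = 0.53512
Weighted-F1 score = Σ (supportᵢ/N)·F1 scoreᵢ with N=2223: (545/2223)·0.76023 + (644/2223)·0.76126 + (456/2223)·0.66175 + (578/2223)·0.53512 = 0.6818

0.6818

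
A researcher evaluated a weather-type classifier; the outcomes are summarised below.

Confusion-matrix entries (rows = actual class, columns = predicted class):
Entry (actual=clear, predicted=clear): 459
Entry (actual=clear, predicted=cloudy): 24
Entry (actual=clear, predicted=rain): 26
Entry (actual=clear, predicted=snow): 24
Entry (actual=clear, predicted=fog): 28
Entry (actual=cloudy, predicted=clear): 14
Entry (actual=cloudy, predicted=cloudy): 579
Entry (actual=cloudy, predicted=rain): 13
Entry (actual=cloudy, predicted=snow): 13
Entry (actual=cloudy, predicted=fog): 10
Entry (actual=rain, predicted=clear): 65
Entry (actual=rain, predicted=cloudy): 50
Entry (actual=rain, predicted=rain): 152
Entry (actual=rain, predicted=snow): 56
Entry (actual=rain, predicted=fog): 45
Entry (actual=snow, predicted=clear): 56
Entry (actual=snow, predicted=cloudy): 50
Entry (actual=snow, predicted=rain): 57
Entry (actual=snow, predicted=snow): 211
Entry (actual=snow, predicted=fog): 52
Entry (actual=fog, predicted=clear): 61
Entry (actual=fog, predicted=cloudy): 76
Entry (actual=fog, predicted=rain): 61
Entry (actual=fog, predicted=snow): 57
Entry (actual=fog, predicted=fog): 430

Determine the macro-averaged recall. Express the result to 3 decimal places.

Per-class recall (TP/(TP+FN)):
  clear: TP=459, FN=24+26+24+28=102 → 459/561 = 0.8182
  cloudy: TP=579, FN=14+13+13+10=50 → 579/629 = 0.9205
  rain: TP=152, FN=65+50+56+45=216 → 152/368 = 0.4130
  snow: TP=211, FN=56+50+57+52=215 → 211/426 = 0.4953
  fog: TP=430, FN=61+76+61+57=255 → 430/685 = 0.6277
Macro-recall = mean = (0.8182 + 0.9205 + 0.4130 + 0.4953 + 0.6277) / 5 = 0.655

0.655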